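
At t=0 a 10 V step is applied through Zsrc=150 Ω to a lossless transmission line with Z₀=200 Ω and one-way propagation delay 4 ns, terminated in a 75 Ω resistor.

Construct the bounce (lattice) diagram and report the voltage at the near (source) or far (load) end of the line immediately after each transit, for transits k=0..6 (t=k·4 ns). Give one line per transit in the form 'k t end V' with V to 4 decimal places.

0 0 source 5.7143
1 4 load 3.1169
2 8 source 3.4879
3 12 load 3.3193
4 16 source 3.3434
5 20 load 3.3324
6 24 source 3.3340

Γ_L=-0.454545, Γ_S=-0.142857; launch V₁=10·200/350=5.714286
k=0 src: V=5.7143
k=1 load: inc=5.714286, refl=5.714286·-0.454545=-2.5974; V=0.000000+5.714286+-2.597403=3.1169
k=2 src: inc=-2.597403, refl=-2.597403·-0.142857=0.3711; V=5.714286+-2.597403+0.371058=3.4879
k=3 load: inc=0.371058, refl=0.371058·-0.454545=-0.1687; V=3.116883+0.371058+-0.168663=3.3193
k=4 src: inc=-0.168663, refl=-0.168663·-0.142857=0.0241; V=3.487941+-0.168663+0.024095=3.3434
k=5 load: inc=0.024095, refl=0.024095·-0.454545=-0.0110; V=3.319278+0.024095+-0.010952=3.3324
k=6 src: inc=-0.010952, refl=-0.010952·-0.142857=0.0016; V=3.343373+-0.010952+0.001565=3.3340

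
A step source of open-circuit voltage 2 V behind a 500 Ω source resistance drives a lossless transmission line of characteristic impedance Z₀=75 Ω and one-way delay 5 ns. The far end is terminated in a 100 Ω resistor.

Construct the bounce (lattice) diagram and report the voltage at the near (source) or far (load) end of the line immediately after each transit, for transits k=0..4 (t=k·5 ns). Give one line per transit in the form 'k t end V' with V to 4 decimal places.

Γ_L=0.142857, Γ_S=0.739130; launch V₁=2·75/575=0.260870
k=0 src: V=0.2609
k=1 load: inc=0.260870, refl=0.260870·0.142857=0.0373; V=0.000000+0.260870+0.037267=0.2981
k=2 src: inc=0.037267, refl=0.037267·0.739130=0.0275; V=0.260870+0.037267+0.027545=0.3257
k=3 load: inc=0.027545, refl=0.027545·0.142857=0.0039; V=0.298137+0.027545+0.003935=0.3296
k=4 src: inc=0.003935, refl=0.003935·0.739130=0.0029; V=0.325682+0.003935+0.002909=0.3325

0 0 source 0.2609
1 5 load 0.2981
2 10 source 0.3257
3 15 load 0.3296
4 20 source 0.3325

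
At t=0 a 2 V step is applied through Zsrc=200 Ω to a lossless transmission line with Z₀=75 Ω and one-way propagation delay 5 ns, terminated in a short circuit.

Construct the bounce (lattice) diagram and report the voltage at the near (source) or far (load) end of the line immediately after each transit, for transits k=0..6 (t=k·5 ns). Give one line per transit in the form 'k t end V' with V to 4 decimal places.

0 0 source 0.5455
1 5 load 0.0000
2 10 source -0.2479
3 15 load 0.0000
4 20 source 0.1127
5 25 load 0.0000
6 30 source -0.0512

Γ_L=-1.000000, Γ_S=0.454545; launch V₁=2·75/275=0.545455
k=0 src: V=0.5455
k=1 load: inc=0.545455, refl=0.545455·-1.000000=-0.5455; V=0.000000+0.545455+-0.545455=0.0000
k=2 src: inc=-0.545455, refl=-0.545455·0.454545=-0.2479; V=0.545455+-0.545455+-0.247934=-0.2479
k=3 load: inc=-0.247934, refl=-0.247934·-1.000000=0.2479; V=0.000000+-0.247934+0.247934=0.0000
k=4 src: inc=0.247934, refl=0.247934·0.454545=0.1127; V=-0.247934+0.247934+0.112697=0.1127
k=5 load: inc=0.112697, refl=0.112697·-1.000000=-0.1127; V=0.000000+0.112697+-0.112697=0.0000
k=6 src: inc=-0.112697, refl=-0.112697·0.454545=-0.0512; V=0.112697+-0.112697+-0.051226=-0.0512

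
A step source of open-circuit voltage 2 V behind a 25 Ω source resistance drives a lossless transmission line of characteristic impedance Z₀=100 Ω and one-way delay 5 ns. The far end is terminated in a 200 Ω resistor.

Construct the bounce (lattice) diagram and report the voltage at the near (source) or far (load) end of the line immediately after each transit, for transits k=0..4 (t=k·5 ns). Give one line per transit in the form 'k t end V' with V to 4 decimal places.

Γ_L=0.333333, Γ_S=-0.600000; launch V₁=2·100/125=1.600000
k=0 src: V=1.6000
k=1 load: inc=1.600000, refl=1.600000·0.333333=0.5333; V=0.000000+1.600000+0.533333=2.1333
k=2 src: inc=0.533333, refl=0.533333·-0.600000=-0.3200; V=1.600000+0.533333+-0.320000=1.8133
k=3 load: inc=-0.320000, refl=-0.320000·0.333333=-0.1067; V=2.133333+-0.320000+-0.106667=1.7067
k=4 src: inc=-0.106667, refl=-0.106667·-0.600000=0.0640; V=1.813333+-0.106667+0.064000=1.7707

0 0 source 1.6000
1 5 load 2.1333
2 10 source 1.8133
3 15 load 1.7067
4 20 source 1.7707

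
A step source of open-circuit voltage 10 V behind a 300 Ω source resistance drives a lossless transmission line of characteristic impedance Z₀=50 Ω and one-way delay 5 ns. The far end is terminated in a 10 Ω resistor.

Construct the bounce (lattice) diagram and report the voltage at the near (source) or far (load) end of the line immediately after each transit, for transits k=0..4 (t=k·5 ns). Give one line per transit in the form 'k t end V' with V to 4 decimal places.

0 0 source 1.4286
1 5 load 0.4762
2 10 source -0.2041
3 15 load 0.2494
4 20 source 0.5734

Γ_L=-0.666667, Γ_S=0.714286; launch V₁=10·50/350=1.428571
k=0 src: V=1.4286
k=1 load: inc=1.428571, refl=1.428571·-0.666667=-0.9524; V=0.000000+1.428571+-0.952381=0.4762
k=2 src: inc=-0.952381, refl=-0.952381·0.714286=-0.6803; V=1.428571+-0.952381+-0.680272=-0.2041
k=3 load: inc=-0.680272, refl=-0.680272·-0.666667=0.4535; V=0.476190+-0.680272+0.453515=0.2494
k=4 src: inc=0.453515, refl=0.453515·0.714286=0.3239; V=-0.204082+0.453515+0.323939=0.5734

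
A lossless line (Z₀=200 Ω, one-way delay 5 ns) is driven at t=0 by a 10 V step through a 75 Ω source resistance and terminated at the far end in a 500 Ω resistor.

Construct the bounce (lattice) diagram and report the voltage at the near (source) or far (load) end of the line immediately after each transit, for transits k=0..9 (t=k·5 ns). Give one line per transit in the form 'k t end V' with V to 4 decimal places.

0 0 source 7.2727
1 5 load 10.3896
2 10 source 8.9728
3 15 load 8.3657
4 20 source 8.6417
5 25 load 8.7599
6 30 source 8.7062
7 35 load 8.6831
8 40 source 8.6936
9 45 load 8.6981

Γ_L=0.428571, Γ_S=-0.454545; launch V₁=10·200/275=7.272727
k=0 src: V=7.2727
k=1 load: inc=7.272727, refl=7.272727·0.428571=3.1169; V=0.000000+7.272727+3.116883=10.3896
k=2 src: inc=3.116883, refl=3.116883·-0.454545=-1.4168; V=7.272727+3.116883+-1.416765=8.9728
k=3 load: inc=-1.416765, refl=-1.416765·0.428571=-0.6072; V=10.389610+-1.416765+-0.607185=8.3657
k=4 src: inc=-0.607185, refl=-0.607185·-0.454545=0.2760; V=8.972845+-0.607185+0.275993=8.6417
k=5 load: inc=0.275993, refl=0.275993·0.428571=0.1183; V=8.365660+0.275993+0.118283=8.7599
k=6 src: inc=0.118283, refl=0.118283·-0.454545=-0.0538; V=8.641654+0.118283+-0.053765=8.7062
k=7 load: inc=-0.053765, refl=-0.053765·0.428571=-0.0230; V=8.759936+-0.053765+-0.023042=8.6831
k=8 src: inc=-0.023042, refl=-0.023042·-0.454545=0.0105; V=8.706171+-0.023042+0.010474=8.6936
k=9 load: inc=0.010474, refl=0.010474·0.428571=0.0045; V=8.683129+0.010474+0.004489=8.6981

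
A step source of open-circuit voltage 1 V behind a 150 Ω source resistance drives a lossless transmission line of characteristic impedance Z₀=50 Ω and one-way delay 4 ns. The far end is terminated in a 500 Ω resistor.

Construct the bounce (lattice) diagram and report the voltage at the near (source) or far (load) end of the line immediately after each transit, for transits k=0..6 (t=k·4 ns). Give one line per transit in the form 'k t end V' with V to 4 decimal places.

0 0 source 0.2500
1 4 load 0.4545
2 8 source 0.5568
3 12 load 0.6405
4 16 source 0.6823
5 20 load 0.7166
6 24 source 0.7337

Γ_L=0.818182, Γ_S=0.500000; launch V₁=1·50/200=0.250000
k=0 src: V=0.2500
k=1 load: inc=0.250000, refl=0.250000·0.818182=0.2045; V=0.000000+0.250000+0.204545=0.4545
k=2 src: inc=0.204545, refl=0.204545·0.500000=0.1023; V=0.250000+0.204545+0.102273=0.5568
k=3 load: inc=0.102273, refl=0.102273·0.818182=0.0837; V=0.454545+0.102273+0.083678=0.6405
k=4 src: inc=0.083678, refl=0.083678·0.500000=0.0418; V=0.556818+0.083678+0.041839=0.6823
k=5 load: inc=0.041839, refl=0.041839·0.818182=0.0342; V=0.640496+0.041839+0.034232=0.7166
k=6 src: inc=0.034232, refl=0.034232·0.500000=0.0171; V=0.682335+0.034232+0.017116=0.7337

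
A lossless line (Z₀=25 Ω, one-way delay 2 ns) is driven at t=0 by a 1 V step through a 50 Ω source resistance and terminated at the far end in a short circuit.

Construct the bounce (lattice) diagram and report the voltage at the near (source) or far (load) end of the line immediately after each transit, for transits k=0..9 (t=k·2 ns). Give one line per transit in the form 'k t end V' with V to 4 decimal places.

0 0 source 0.3333
1 2 load 0.0000
2 4 source -0.1111
3 6 load 0.0000
4 8 source 0.0370
5 10 load 0.0000
6 12 source -0.0123
7 14 load 0.0000
8 16 source 0.0041
9 18 load 0.0000

Γ_L=-1.000000, Γ_S=0.333333; launch V₁=1·25/75=0.333333
k=0 src: V=0.3333
k=1 load: inc=0.333333, refl=0.333333·-1.000000=-0.3333; V=0.000000+0.333333+-0.333333=0.0000
k=2 src: inc=-0.333333, refl=-0.333333·0.333333=-0.1111; V=0.333333+-0.333333+-0.111111=-0.1111
k=3 load: inc=-0.111111, refl=-0.111111·-1.000000=0.1111; V=0.000000+-0.111111+0.111111=0.0000
k=4 src: inc=0.111111, refl=0.111111·0.333333=0.0370; V=-0.111111+0.111111+0.037037=0.0370
k=5 load: inc=0.037037, refl=0.037037·-1.000000=-0.0370; V=0.000000+0.037037+-0.037037=0.0000
k=6 src: inc=-0.037037, refl=-0.037037·0.333333=-0.0123; V=0.037037+-0.037037+-0.012346=-0.0123
k=7 load: inc=-0.012346, refl=-0.012346·-1.000000=0.0123; V=0.000000+-0.012346+0.012346=0.0000
k=8 src: inc=0.012346, refl=0.012346·0.333333=0.0041; V=-0.012346+0.012346+0.004115=0.0041
k=9 load: inc=0.004115, refl=0.004115·-1.000000=-0.0041; V=0.000000+0.004115+-0.004115=0.0000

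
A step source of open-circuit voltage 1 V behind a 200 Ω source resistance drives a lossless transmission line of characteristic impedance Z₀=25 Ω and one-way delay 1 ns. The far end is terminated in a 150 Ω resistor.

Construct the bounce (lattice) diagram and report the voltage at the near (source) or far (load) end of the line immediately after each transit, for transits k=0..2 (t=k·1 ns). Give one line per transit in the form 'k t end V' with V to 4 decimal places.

Γ_L=0.714286, Γ_S=0.777778; launch V₁=1·25/225=0.111111
k=0 src: V=0.1111
k=1 load: inc=0.111111, refl=0.111111·0.714286=0.0794; V=0.000000+0.111111+0.079365=0.1905
k=2 src: inc=0.079365, refl=0.079365·0.777778=0.0617; V=0.111111+0.079365+0.061728=0.2522

0 0 source 0.1111
1 1 load 0.1905
2 2 source 0.2522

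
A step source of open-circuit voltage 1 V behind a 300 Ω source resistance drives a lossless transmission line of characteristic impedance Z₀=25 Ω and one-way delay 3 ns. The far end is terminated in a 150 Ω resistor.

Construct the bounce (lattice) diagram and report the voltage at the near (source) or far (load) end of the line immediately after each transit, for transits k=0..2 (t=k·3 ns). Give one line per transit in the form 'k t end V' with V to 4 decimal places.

0 0 source 0.0769
1 3 load 0.1319
2 6 source 0.1784

Γ_L=0.714286, Γ_S=0.846154; launch V₁=1·25/325=0.076923
k=0 src: V=0.0769
k=1 load: inc=0.076923, refl=0.076923·0.714286=0.0549; V=0.000000+0.076923+0.054945=0.1319
k=2 src: inc=0.054945, refl=0.054945·0.846154=0.0465; V=0.076923+0.054945+0.046492=0.1784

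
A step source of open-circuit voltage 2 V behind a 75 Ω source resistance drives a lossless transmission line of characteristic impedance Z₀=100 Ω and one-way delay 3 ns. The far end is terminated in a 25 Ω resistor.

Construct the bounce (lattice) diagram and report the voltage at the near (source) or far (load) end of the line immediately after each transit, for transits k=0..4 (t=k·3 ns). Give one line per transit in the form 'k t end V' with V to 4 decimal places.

Γ_L=-0.600000, Γ_S=-0.142857; launch V₁=2·100/175=1.142857
k=0 src: V=1.1429
k=1 load: inc=1.142857, refl=1.142857·-0.600000=-0.6857; V=0.000000+1.142857+-0.685714=0.4571
k=2 src: inc=-0.685714, refl=-0.685714·-0.142857=0.0980; V=1.142857+-0.685714+0.097959=0.5551
k=3 load: inc=0.097959, refl=0.097959·-0.600000=-0.0588; V=0.457143+0.097959+-0.058776=0.4963
k=4 src: inc=-0.058776, refl=-0.058776·-0.142857=0.0084; V=0.555102+-0.058776+0.008397=0.5047

0 0 source 1.1429
1 3 load 0.4571
2 6 source 0.5551
3 9 load 0.4963
4 12 source 0.5047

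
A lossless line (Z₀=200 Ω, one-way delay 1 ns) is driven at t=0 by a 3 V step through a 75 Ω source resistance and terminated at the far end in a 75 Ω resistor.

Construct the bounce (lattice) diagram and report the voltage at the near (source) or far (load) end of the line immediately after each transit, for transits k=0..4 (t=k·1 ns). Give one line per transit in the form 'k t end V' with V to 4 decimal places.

Γ_L=-0.454545, Γ_S=-0.454545; launch V₁=3·200/275=2.181818
k=0 src: V=2.1818
k=1 load: inc=2.181818, refl=2.181818·-0.454545=-0.9917; V=0.000000+2.181818+-0.991736=1.1901
k=2 src: inc=-0.991736, refl=-0.991736·-0.454545=0.4508; V=2.181818+-0.991736+0.450789=1.6409
k=3 load: inc=0.450789, refl=0.450789·-0.454545=-0.2049; V=1.190083+0.450789+-0.204904=1.4360
k=4 src: inc=-0.204904, refl=-0.204904·-0.454545=0.0931; V=1.640872+-0.204904+0.093138=1.5291

0 0 source 2.1818
1 1 load 1.1901
2 2 source 1.6409
3 3 load 1.4360
4 4 source 1.5291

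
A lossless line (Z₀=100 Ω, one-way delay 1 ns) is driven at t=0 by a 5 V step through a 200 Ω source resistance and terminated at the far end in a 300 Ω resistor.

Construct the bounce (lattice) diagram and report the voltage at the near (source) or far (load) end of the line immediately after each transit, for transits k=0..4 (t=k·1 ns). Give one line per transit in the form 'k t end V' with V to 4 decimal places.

0 0 source 1.6667
1 1 load 2.5000
2 2 source 2.7778
3 3 load 2.9167
4 4 source 2.9630

Γ_L=0.500000, Γ_S=0.333333; launch V₁=5·100/300=1.666667
k=0 src: V=1.6667
k=1 load: inc=1.666667, refl=1.666667·0.500000=0.8333; V=0.000000+1.666667+0.833333=2.5000
k=2 src: inc=0.833333, refl=0.833333·0.333333=0.2778; V=1.666667+0.833333+0.277778=2.7778
k=3 load: inc=0.277778, refl=0.277778·0.500000=0.1389; V=2.500000+0.277778+0.138889=2.9167
k=4 src: inc=0.138889, refl=0.138889·0.333333=0.0463; V=2.777778+0.138889+0.046296=2.9630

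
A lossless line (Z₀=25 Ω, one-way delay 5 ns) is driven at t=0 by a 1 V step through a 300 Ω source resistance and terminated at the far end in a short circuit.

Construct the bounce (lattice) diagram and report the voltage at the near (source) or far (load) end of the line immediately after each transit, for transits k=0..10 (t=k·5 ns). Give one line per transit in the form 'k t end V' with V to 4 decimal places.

Γ_L=-1.000000, Γ_S=0.846154; launch V₁=1·25/325=0.076923
k=0 src: V=0.0769
k=1 load: inc=0.076923, refl=0.076923·-1.000000=-0.0769; V=0.000000+0.076923+-0.076923=0.0000
k=2 src: inc=-0.076923, refl=-0.076923·0.846154=-0.0651; V=0.076923+-0.076923+-0.065089=-0.0651
k=3 load: inc=-0.065089, refl=-0.065089·-1.000000=0.0651; V=0.000000+-0.065089+0.065089=0.0000
k=4 src: inc=0.065089, refl=0.065089·0.846154=0.0551; V=-0.065089+0.065089+0.055075=0.0551
k=5 load: inc=0.055075, refl=0.055075·-1.000000=-0.0551; V=0.000000+0.055075+-0.055075=0.0000
k=6 src: inc=-0.055075, refl=-0.055075·0.846154=-0.0466; V=0.055075+-0.055075+-0.046602=-0.0466
k=7 load: inc=-0.046602, refl=-0.046602·-1.000000=0.0466; V=0.000000+-0.046602+0.046602=0.0000
k=8 src: inc=0.046602, refl=0.046602·0.846154=0.0394; V=-0.046602+0.046602+0.039432=0.0394
k=9 load: inc=0.039432, refl=0.039432·-1.000000=-0.0394; V=0.000000+0.039432+-0.039432=0.0000
k=10 src: inc=-0.039432, refl=-0.039432·0.846154=-0.0334; V=0.039432+-0.039432+-0.033366=-0.0334

0 0 source 0.0769
1 5 load 0.0000
2 10 source -0.0651
3 15 load 0.0000
4 20 source 0.0551
5 25 load 0.0000
6 30 source -0.0466
7 35 load 0.0000
8 40 source 0.0394
9 45 load 0.0000
10 50 source -0.0334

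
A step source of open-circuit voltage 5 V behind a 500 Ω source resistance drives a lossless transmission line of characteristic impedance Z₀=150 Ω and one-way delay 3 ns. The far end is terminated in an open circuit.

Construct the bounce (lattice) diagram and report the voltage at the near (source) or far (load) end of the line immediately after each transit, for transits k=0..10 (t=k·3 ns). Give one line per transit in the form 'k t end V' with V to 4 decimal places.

0 0 source 1.1538
1 3 load 2.3077
2 6 source 2.9290
3 9 load 3.5503
4 12 source 3.8848
5 15 load 4.2194
6 18 source 4.3995
7 21 load 4.5797
8 24 source 4.6767
9 27 load 4.7737
10 30 source 4.8259

Γ_L=1.000000, Γ_S=0.538462; launch V₁=5·150/650=1.153846
k=0 src: V=1.1538
k=1 load: inc=1.153846, refl=1.153846·1.000000=1.1538; V=0.000000+1.153846+1.153846=2.3077
k=2 src: inc=1.153846, refl=1.153846·0.538462=0.6213; V=1.153846+1.153846+0.621302=2.9290
k=3 load: inc=0.621302, refl=0.621302·1.000000=0.6213; V=2.307692+0.621302+0.621302=3.5503
k=4 src: inc=0.621302, refl=0.621302·0.538462=0.3345; V=2.928994+0.621302+0.334547=3.8848
k=5 load: inc=0.334547, refl=0.334547·1.000000=0.3345; V=3.550296+0.334547+0.334547=4.2194
k=6 src: inc=0.334547, refl=0.334547·0.538462=0.1801; V=3.884843+0.334547+0.180141=4.3995
k=7 load: inc=0.180141, refl=0.180141·1.000000=0.1801; V=4.219390+0.180141+0.180141=4.5797
k=8 src: inc=0.180141, refl=0.180141·0.538462=0.0970; V=4.399531+0.180141+0.096999=4.6767
k=9 load: inc=0.096999, refl=0.096999·1.000000=0.0970; V=4.579672+0.096999+0.096999=4.7737
k=10 src: inc=0.096999, refl=0.096999·0.538462=0.0522; V=4.676670+0.096999+0.052230=4.8259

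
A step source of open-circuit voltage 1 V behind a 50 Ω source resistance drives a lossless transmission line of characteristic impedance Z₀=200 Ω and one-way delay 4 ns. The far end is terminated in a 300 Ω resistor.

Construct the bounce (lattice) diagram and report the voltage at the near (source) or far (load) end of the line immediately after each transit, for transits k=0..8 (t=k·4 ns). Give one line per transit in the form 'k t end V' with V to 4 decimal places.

0 0 source 0.8000
1 4 load 0.9600
2 8 source 0.8640
3 12 load 0.8448
4 16 source 0.8563
5 20 load 0.8586
6 24 source 0.8572
7 28 load 0.8570
8 32 source 0.8571

Γ_L=0.200000, Γ_S=-0.600000; launch V₁=1·200/250=0.800000
k=0 src: V=0.8000
k=1 load: inc=0.800000, refl=0.800000·0.200000=0.1600; V=0.000000+0.800000+0.160000=0.9600
k=2 src: inc=0.160000, refl=0.160000·-0.600000=-0.0960; V=0.800000+0.160000+-0.096000=0.8640
k=3 load: inc=-0.096000, refl=-0.096000·0.200000=-0.0192; V=0.960000+-0.096000+-0.019200=0.8448
k=4 src: inc=-0.019200, refl=-0.019200·-0.600000=0.0115; V=0.864000+-0.019200+0.011520=0.8563
k=5 load: inc=0.011520, refl=0.011520·0.200000=0.0023; V=0.844800+0.011520+0.002304=0.8586
k=6 src: inc=0.002304, refl=0.002304·-0.600000=-0.0014; V=0.856320+0.002304+-0.001382=0.8572
k=7 load: inc=-0.001382, refl=-0.001382·0.200000=-0.0003; V=0.858624+-0.001382+-0.000276=0.8570
k=8 src: inc=-0.000276, refl=-0.000276·-0.600000=0.0002; V=0.857242+-0.000276+0.000166=0.8571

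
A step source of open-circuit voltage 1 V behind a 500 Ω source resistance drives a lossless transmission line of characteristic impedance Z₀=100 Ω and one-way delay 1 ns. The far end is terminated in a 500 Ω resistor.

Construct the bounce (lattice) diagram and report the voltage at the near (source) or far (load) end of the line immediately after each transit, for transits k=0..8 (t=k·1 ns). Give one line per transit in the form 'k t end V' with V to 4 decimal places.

0 0 source 0.1667
1 1 load 0.2778
2 2 source 0.3519
3 3 load 0.4012
4 4 source 0.4342
5 5 load 0.4561
6 6 source 0.4707
7 7 load 0.4805
8 8 source 0.4870

Γ_L=0.666667, Γ_S=0.666667; launch V₁=1·100/600=0.166667
k=0 src: V=0.1667
k=1 load: inc=0.166667, refl=0.166667·0.666667=0.1111; V=0.000000+0.166667+0.111111=0.2778
k=2 src: inc=0.111111, refl=0.111111·0.666667=0.0741; V=0.166667+0.111111+0.074074=0.3519
k=3 load: inc=0.074074, refl=0.074074·0.666667=0.0494; V=0.277778+0.074074+0.049383=0.4012
k=4 src: inc=0.049383, refl=0.049383·0.666667=0.0329; V=0.351852+0.049383+0.032922=0.4342
k=5 load: inc=0.032922, refl=0.032922·0.666667=0.0219; V=0.401235+0.032922+0.021948=0.4561
k=6 src: inc=0.021948, refl=0.021948·0.666667=0.0146; V=0.434156+0.021948+0.014632=0.4707
k=7 load: inc=0.014632, refl=0.014632·0.666667=0.0098; V=0.456104+0.014632+0.009755=0.4805
k=8 src: inc=0.009755, refl=0.009755·0.666667=0.0065; V=0.470736+0.009755+0.006503=0.4870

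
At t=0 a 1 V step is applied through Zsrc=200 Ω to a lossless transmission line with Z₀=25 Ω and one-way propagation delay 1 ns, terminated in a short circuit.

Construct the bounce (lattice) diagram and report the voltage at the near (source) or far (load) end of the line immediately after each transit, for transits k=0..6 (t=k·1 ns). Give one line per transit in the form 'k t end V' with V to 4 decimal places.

0 0 source 0.1111
1 1 load 0.0000
2 2 source -0.0864
3 3 load 0.0000
4 4 source 0.0672
5 5 load 0.0000
6 6 source -0.0523

Γ_L=-1.000000, Γ_S=0.777778; launch V₁=1·25/225=0.111111
k=0 src: V=0.1111
k=1 load: inc=0.111111, refl=0.111111·-1.000000=-0.1111; V=0.000000+0.111111+-0.111111=0.0000
k=2 src: inc=-0.111111, refl=-0.111111·0.777778=-0.0864; V=0.111111+-0.111111+-0.086420=-0.0864
k=3 load: inc=-0.086420, refl=-0.086420·-1.000000=0.0864; V=0.000000+-0.086420+0.086420=0.0000
k=4 src: inc=0.086420, refl=0.086420·0.777778=0.0672; V=-0.086420+0.086420+0.067215=0.0672
k=5 load: inc=0.067215, refl=0.067215·-1.000000=-0.0672; V=0.000000+0.067215+-0.067215=0.0000
k=6 src: inc=-0.067215, refl=-0.067215·0.777778=-0.0523; V=0.067215+-0.067215+-0.052279=-0.0523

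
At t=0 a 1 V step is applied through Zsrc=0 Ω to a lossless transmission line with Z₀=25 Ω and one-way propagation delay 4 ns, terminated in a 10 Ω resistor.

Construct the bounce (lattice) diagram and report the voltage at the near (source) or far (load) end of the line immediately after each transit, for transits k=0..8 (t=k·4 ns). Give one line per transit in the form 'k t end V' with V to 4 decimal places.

Γ_L=-0.428571, Γ_S=-1.000000; launch V₁=1·25/25=1.000000
k=0 src: V=1.0000
k=1 load: inc=1.000000, refl=1.000000·-0.428571=-0.4286; V=0.000000+1.000000+-0.428571=0.5714
k=2 src: inc=-0.428571, refl=-0.428571·-1.000000=0.4286; V=1.000000+-0.428571+0.428571=1.0000
k=3 load: inc=0.428571, refl=0.428571·-0.428571=-0.1837; V=0.571429+0.428571+-0.183673=0.8163
k=4 src: inc=-0.183673, refl=-0.183673·-1.000000=0.1837; V=1.000000+-0.183673+0.183673=1.0000
k=5 load: inc=0.183673, refl=0.183673·-0.428571=-0.0787; V=0.816327+0.183673+-0.078717=0.9213
k=6 src: inc=-0.078717, refl=-0.078717·-1.000000=0.0787; V=1.000000+-0.078717+0.078717=1.0000
k=7 load: inc=0.078717, refl=0.078717·-0.428571=-0.0337; V=0.921283+0.078717+-0.033736=0.9663
k=8 src: inc=-0.033736, refl=-0.033736·-1.000000=0.0337; V=1.000000+-0.033736+0.033736=1.0000

0 0 source 1.0000
1 4 load 0.5714
2 8 source 1.0000
3 12 load 0.8163
4 16 source 1.0000
5 20 load 0.9213
6 24 source 1.0000
7 28 load 0.9663
8 32 source 1.0000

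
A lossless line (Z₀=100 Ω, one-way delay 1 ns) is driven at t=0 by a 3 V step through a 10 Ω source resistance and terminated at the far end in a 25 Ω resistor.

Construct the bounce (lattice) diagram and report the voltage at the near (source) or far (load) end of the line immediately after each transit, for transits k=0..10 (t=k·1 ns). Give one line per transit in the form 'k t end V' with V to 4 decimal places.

0 0 source 2.7273
1 1 load 1.0909
2 2 source 2.4298
3 3 load 1.6264
4 4 source 2.2837
5 5 load 1.8893
6 6 source 2.2120
7 7 load 2.0184
8 8 source 2.1768
9 9 load 2.0818
10 10 source 2.1595

Γ_L=-0.600000, Γ_S=-0.818182; launch V₁=3·100/110=2.727273
k=0 src: V=2.7273
k=1 load: inc=2.727273, refl=2.727273·-0.600000=-1.6364; V=0.000000+2.727273+-1.636364=1.0909
k=2 src: inc=-1.636364, refl=-1.636364·-0.818182=1.3388; V=2.727273+-1.636364+1.338843=2.4298
k=3 load: inc=1.338843, refl=1.338843·-0.600000=-0.8033; V=1.090909+1.338843+-0.803306=1.6264
k=4 src: inc=-0.803306, refl=-0.803306·-0.818182=0.6573; V=2.429752+-0.803306+0.657250=2.2837
k=5 load: inc=0.657250, refl=0.657250·-0.600000=-0.3944; V=1.626446+0.657250+-0.394350=1.8893
k=6 src: inc=-0.394350, refl=-0.394350·-0.818182=0.3227; V=2.283696+-0.394350+0.322650=2.2120
k=7 load: inc=0.322650, refl=0.322650·-0.600000=-0.1936; V=1.889346+0.322650+-0.193590=2.0184
k=8 src: inc=-0.193590, refl=-0.193590·-0.818182=0.1584; V=2.211996+-0.193590+0.158392=2.1768
k=9 load: inc=0.158392, refl=0.158392·-0.600000=-0.0950; V=2.018406+0.158392+-0.095035=2.0818
k=10 src: inc=-0.095035, refl=-0.095035·-0.818182=0.0778; V=2.176798+-0.095035+0.077756=2.1595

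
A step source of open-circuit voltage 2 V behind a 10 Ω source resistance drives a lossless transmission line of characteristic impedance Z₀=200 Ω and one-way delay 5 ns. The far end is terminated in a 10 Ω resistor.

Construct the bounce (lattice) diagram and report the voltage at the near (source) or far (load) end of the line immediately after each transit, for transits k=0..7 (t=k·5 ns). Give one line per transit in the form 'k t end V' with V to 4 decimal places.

Γ_L=-0.904762, Γ_S=-0.904762; launch V₁=2·200/210=1.904762
k=0 src: V=1.9048
k=1 load: inc=1.904762, refl=1.904762·-0.904762=-1.7234; V=0.000000+1.904762+-1.723356=0.1814
k=2 src: inc=-1.723356, refl=-1.723356·-0.904762=1.5592; V=1.904762+-1.723356+1.559227=1.7406
k=3 load: inc=1.559227, refl=1.559227·-0.904762=-1.4107; V=0.181406+1.559227+-1.410729=0.3299
k=4 src: inc=-1.410729, refl=-1.410729·-0.904762=1.2764; V=1.740633+-1.410729+1.276374=1.6063
k=5 load: inc=1.276374, refl=1.276374·-0.904762=-1.1548; V=0.329904+1.276374+-1.154814=0.4515
k=6 src: inc=-1.154814, refl=-1.154814·-0.904762=1.0448; V=1.606278+-1.154814+1.044832=1.4963
k=7 load: inc=1.044832, refl=1.044832·-0.904762=-0.9453; V=0.451463+1.044832+-0.945324=0.5510

0 0 source 1.9048
1 5 load 0.1814
2 10 source 1.7406
3 15 load 0.3299
4 20 source 1.6063
5 25 load 0.4515
6 30 source 1.4963
7 35 load 0.5510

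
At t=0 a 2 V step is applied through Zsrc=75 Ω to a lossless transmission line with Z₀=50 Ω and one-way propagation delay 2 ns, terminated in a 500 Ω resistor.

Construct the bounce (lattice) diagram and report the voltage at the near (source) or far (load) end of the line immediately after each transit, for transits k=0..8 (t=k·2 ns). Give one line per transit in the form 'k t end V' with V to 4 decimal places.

Γ_L=0.818182, Γ_S=0.200000; launch V₁=2·50/125=0.800000
k=0 src: V=0.8000
k=1 load: inc=0.800000, refl=0.800000·0.818182=0.6545; V=0.000000+0.800000+0.654545=1.4545
k=2 src: inc=0.654545, refl=0.654545·0.200000=0.1309; V=0.800000+0.654545+0.130909=1.5855
k=3 load: inc=0.130909, refl=0.130909·0.818182=0.1071; V=1.454545+0.130909+0.107107=1.6926
k=4 src: inc=0.107107, refl=0.107107·0.200000=0.0214; V=1.585455+0.107107+0.021421=1.7140
k=5 load: inc=0.021421, refl=0.021421·0.818182=0.0175; V=1.692562+0.021421+0.017527=1.7315
k=6 src: inc=0.017527, refl=0.017527·0.200000=0.0035; V=1.713983+0.017527+0.003505=1.7350
k=7 load: inc=0.003505, refl=0.003505·0.818182=0.0029; V=1.731510+0.003505+0.002868=1.7379
k=8 src: inc=0.002868, refl=0.002868·0.200000=0.0006; V=1.735015+0.002868+0.000574=1.7385

0 0 source 0.8000
1 2 load 1.4545
2 4 source 1.5855
3 6 load 1.6926
4 8 source 1.7140
5 10 load 1.7315
6 12 source 1.7350
7 14 load 1.7379
8 16 source 1.7385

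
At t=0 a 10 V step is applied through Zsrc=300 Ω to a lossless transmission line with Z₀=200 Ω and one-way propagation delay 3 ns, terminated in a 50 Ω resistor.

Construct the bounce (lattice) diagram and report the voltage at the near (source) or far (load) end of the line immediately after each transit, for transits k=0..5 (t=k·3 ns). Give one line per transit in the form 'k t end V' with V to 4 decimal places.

0 0 source 4.0000
1 3 load 1.6000
2 6 source 1.1200
3 9 load 1.4080
4 12 source 1.4656
5 15 load 1.4310

Γ_L=-0.600000, Γ_S=0.200000; launch V₁=10·200/500=4.000000
k=0 src: V=4.0000
k=1 load: inc=4.000000, refl=4.000000·-0.600000=-2.4000; V=0.000000+4.000000+-2.400000=1.6000
k=2 src: inc=-2.400000, refl=-2.400000·0.200000=-0.4800; V=4.000000+-2.400000+-0.480000=1.1200
k=3 load: inc=-0.480000, refl=-0.480000·-0.600000=0.2880; V=1.600000+-0.480000+0.288000=1.4080
k=4 src: inc=0.288000, refl=0.288000·0.200000=0.0576; V=1.120000+0.288000+0.057600=1.4656
k=5 load: inc=0.057600, refl=0.057600·-0.600000=-0.0346; V=1.408000+0.057600+-0.034560=1.4310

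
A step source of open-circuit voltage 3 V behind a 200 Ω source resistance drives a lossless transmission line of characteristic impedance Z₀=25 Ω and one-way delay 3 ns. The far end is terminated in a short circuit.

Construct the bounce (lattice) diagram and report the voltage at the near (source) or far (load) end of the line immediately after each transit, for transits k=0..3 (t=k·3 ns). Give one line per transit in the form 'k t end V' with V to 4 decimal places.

0 0 source 0.3333
1 3 load 0.0000
2 6 source -0.2593
3 9 load 0.0000

Γ_L=-1.000000, Γ_S=0.777778; launch V₁=3·25/225=0.333333
k=0 src: V=0.3333
k=1 load: inc=0.333333, refl=0.333333·-1.000000=-0.3333; V=0.000000+0.333333+-0.333333=0.0000
k=2 src: inc=-0.333333, refl=-0.333333·0.777778=-0.2593; V=0.333333+-0.333333+-0.259259=-0.2593
k=3 load: inc=-0.259259, refl=-0.259259·-1.000000=0.2593; V=0.000000+-0.259259+0.259259=0.0000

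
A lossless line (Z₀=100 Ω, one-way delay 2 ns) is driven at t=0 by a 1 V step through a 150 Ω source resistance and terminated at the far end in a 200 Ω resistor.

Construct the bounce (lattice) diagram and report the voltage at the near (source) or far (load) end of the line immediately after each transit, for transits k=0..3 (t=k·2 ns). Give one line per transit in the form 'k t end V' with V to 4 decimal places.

0 0 source 0.4000
1 2 load 0.5333
2 4 source 0.5600
3 6 load 0.5689

Γ_L=0.333333, Γ_S=0.200000; launch V₁=1·100/250=0.400000
k=0 src: V=0.4000
k=1 load: inc=0.400000, refl=0.400000·0.333333=0.1333; V=0.000000+0.400000+0.133333=0.5333
k=2 src: inc=0.133333, refl=0.133333·0.200000=0.0267; V=0.400000+0.133333+0.026667=0.5600
k=3 load: inc=0.026667, refl=0.026667·0.333333=0.0089; V=0.533333+0.026667+0.008889=0.5689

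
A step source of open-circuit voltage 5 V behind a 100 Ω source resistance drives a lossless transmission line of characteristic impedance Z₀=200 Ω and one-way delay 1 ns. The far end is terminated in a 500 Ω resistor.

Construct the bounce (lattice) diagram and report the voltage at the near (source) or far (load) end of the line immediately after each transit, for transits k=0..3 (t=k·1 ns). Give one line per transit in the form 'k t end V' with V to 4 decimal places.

Γ_L=0.428571, Γ_S=-0.333333; launch V₁=5·200/300=3.333333
k=0 src: V=3.3333
k=1 load: inc=3.333333, refl=3.333333·0.428571=1.4286; V=0.000000+3.333333+1.428571=4.7619
k=2 src: inc=1.428571, refl=1.428571·-0.333333=-0.4762; V=3.333333+1.428571+-0.476190=4.2857
k=3 load: inc=-0.476190, refl=-0.476190·0.428571=-0.2041; V=4.761905+-0.476190+-0.204082=4.0816

0 0 source 3.3333
1 1 load 4.7619
2 2 source 4.2857
3 3 load 4.0816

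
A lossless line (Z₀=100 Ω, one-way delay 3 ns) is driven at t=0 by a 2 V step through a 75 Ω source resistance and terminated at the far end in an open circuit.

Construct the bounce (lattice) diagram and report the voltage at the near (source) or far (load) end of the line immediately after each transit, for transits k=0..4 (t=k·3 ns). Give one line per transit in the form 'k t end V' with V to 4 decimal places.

0 0 source 1.1429
1 3 load 2.2857
2 6 source 2.1224
3 9 load 1.9592
4 12 source 1.9825

Γ_L=1.000000, Γ_S=-0.142857; launch V₁=2·100/175=1.142857
k=0 src: V=1.1429
k=1 load: inc=1.142857, refl=1.142857·1.000000=1.1429; V=0.000000+1.142857+1.142857=2.2857
k=2 src: inc=1.142857, refl=1.142857·-0.142857=-0.1633; V=1.142857+1.142857+-0.163265=2.1224
k=3 load: inc=-0.163265, refl=-0.163265·1.000000=-0.1633; V=2.285714+-0.163265+-0.163265=1.9592
k=4 src: inc=-0.163265, refl=-0.163265·-0.142857=0.0233; V=2.122449+-0.163265+0.023324=1.9825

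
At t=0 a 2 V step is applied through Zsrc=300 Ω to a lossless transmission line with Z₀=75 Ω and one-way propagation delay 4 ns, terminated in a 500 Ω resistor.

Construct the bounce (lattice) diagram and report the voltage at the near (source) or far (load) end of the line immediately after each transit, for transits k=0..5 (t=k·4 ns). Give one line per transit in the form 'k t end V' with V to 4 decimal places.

0 0 source 0.4000
1 4 load 0.6957
2 8 source 0.8730
3 12 load 1.0042
4 16 source 1.0828
5 20 load 1.1410

Γ_L=0.739130, Γ_S=0.600000; launch V₁=2·75/375=0.400000
k=0 src: V=0.4000
k=1 load: inc=0.400000, refl=0.400000·0.739130=0.2957; V=0.000000+0.400000+0.295652=0.6957
k=2 src: inc=0.295652, refl=0.295652·0.600000=0.1774; V=0.400000+0.295652+0.177391=0.8730
k=3 load: inc=0.177391, refl=0.177391·0.739130=0.1311; V=0.695652+0.177391+0.131115=1.0042
k=4 src: inc=0.131115, refl=0.131115·0.600000=0.0787; V=0.873043+0.131115+0.078669=1.0828
k=5 load: inc=0.078669, refl=0.078669·0.739130=0.0581; V=1.004159+0.078669+0.058147=1.1410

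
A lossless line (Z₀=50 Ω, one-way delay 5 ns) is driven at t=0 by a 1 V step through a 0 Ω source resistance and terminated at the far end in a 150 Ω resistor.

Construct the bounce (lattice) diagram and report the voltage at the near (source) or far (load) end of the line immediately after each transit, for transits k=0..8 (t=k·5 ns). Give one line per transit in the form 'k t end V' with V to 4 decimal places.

Γ_L=0.500000, Γ_S=-1.000000; launch V₁=1·50/50=1.000000
k=0 src: V=1.0000
k=1 load: inc=1.000000, refl=1.000000·0.500000=0.5000; V=0.000000+1.000000+0.500000=1.5000
k=2 src: inc=0.500000, refl=0.500000·-1.000000=-0.5000; V=1.000000+0.500000+-0.500000=1.0000
k=3 load: inc=-0.500000, refl=-0.500000·0.500000=-0.2500; V=1.500000+-0.500000+-0.250000=0.7500
k=4 src: inc=-0.250000, refl=-0.250000·-1.000000=0.2500; V=1.000000+-0.250000+0.250000=1.0000
k=5 load: inc=0.250000, refl=0.250000·0.500000=0.1250; V=0.750000+0.250000+0.125000=1.1250
k=6 src: inc=0.125000, refl=0.125000·-1.000000=-0.1250; V=1.000000+0.125000+-0.125000=1.0000
k=7 load: inc=-0.125000, refl=-0.125000·0.500000=-0.0625; V=1.125000+-0.125000+-0.062500=0.9375
k=8 src: inc=-0.062500, refl=-0.062500·-1.000000=0.0625; V=1.000000+-0.062500+0.062500=1.0000

0 0 source 1.0000
1 5 load 1.5000
2 10 source 1.0000
3 15 load 0.7500
4 20 source 1.0000
5 25 load 1.1250
6 30 source 1.0000
7 35 load 0.9375
8 40 source 1.0000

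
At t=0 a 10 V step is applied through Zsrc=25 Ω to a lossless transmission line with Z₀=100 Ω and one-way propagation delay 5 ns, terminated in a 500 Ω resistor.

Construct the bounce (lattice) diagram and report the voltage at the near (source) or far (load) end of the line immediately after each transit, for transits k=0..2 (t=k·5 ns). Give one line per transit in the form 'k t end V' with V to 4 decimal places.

Γ_L=0.666667, Γ_S=-0.600000; launch V₁=10·100/125=8.000000
k=0 src: V=8.0000
k=1 load: inc=8.000000, refl=8.000000·0.666667=5.3333; V=0.000000+8.000000+5.333333=13.3333
k=2 src: inc=5.333333, refl=5.333333·-0.600000=-3.2000; V=8.000000+5.333333+-3.200000=10.1333

0 0 source 8.0000
1 5 load 13.3333
2 10 source 10.1333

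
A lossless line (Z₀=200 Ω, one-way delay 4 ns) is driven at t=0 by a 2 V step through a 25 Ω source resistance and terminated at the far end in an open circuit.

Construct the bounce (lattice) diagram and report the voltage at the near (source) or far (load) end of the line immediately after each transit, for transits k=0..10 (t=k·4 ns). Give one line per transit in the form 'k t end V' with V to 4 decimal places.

Γ_L=1.000000, Γ_S=-0.777778; launch V₁=2·200/225=1.777778
k=0 src: V=1.7778
k=1 load: inc=1.777778, refl=1.777778·1.000000=1.7778; V=0.000000+1.777778+1.777778=3.5556
k=2 src: inc=1.777778, refl=1.777778·-0.777778=-1.3827; V=1.777778+1.777778+-1.382716=2.1728
k=3 load: inc=-1.382716, refl=-1.382716·1.000000=-1.3827; V=3.555556+-1.382716+-1.382716=0.7901
k=4 src: inc=-1.382716, refl=-1.382716·-0.777778=1.0754; V=2.172840+-1.382716+1.075446=1.8656
k=5 load: inc=1.075446, refl=1.075446·1.000000=1.0754; V=0.790123+1.075446+1.075446=2.9410
k=6 src: inc=1.075446, refl=1.075446·-0.777778=-0.8365; V=1.865569+1.075446+-0.836458=2.1046
k=7 load: inc=-0.836458, refl=-0.836458·1.000000=-0.8365; V=2.941015+-0.836458+-0.836458=1.2681
k=8 src: inc=-0.836458, refl=-0.836458·-0.777778=0.6506; V=2.104557+-0.836458+0.650578=1.9187
k=9 load: inc=0.650578, refl=0.650578·1.000000=0.6506; V=1.268099+0.650578+0.650578=2.5693
k=10 src: inc=0.650578, refl=0.650578·-0.777778=-0.5060; V=1.918678+0.650578+-0.506005=2.0633

0 0 source 1.7778
1 4 load 3.5556
2 8 source 2.1728
3 12 load 0.7901
4 16 source 1.8656
5 20 load 2.9410
6 24 source 2.1046
7 28 load 1.2681
8 32 source 1.9187
9 36 load 2.5693
10 40 source 2.0633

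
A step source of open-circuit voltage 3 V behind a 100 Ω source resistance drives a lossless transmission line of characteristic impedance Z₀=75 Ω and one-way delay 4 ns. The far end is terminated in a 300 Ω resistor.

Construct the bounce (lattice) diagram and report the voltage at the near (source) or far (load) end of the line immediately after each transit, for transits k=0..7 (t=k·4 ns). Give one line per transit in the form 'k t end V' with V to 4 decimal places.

0 0 source 1.2857
1 4 load 2.0571
2 8 source 2.1673
3 12 load 2.2335
4 16 source 2.2429
5 20 load 2.2486
6 24 source 2.2494
7 28 load 2.2499

Γ_L=0.600000, Γ_S=0.142857; launch V₁=3·75/175=1.285714
k=0 src: V=1.2857
k=1 load: inc=1.285714, refl=1.285714·0.600000=0.7714; V=0.000000+1.285714+0.771429=2.0571
k=2 src: inc=0.771429, refl=0.771429·0.142857=0.1102; V=1.285714+0.771429+0.110204=2.1673
k=3 load: inc=0.110204, refl=0.110204·0.600000=0.0661; V=2.057143+0.110204+0.066122=2.2335
k=4 src: inc=0.066122, refl=0.066122·0.142857=0.0094; V=2.167347+0.066122+0.009446=2.2429
k=5 load: inc=0.009446, refl=0.009446·0.600000=0.0057; V=2.233469+0.009446+0.005668=2.2486
k=6 src: inc=0.005668, refl=0.005668·0.142857=0.0008; V=2.242915+0.005668+0.000810=2.2494
k=7 load: inc=0.000810, refl=0.000810·0.600000=0.0005; V=2.248583+0.000810+0.000486=2.2499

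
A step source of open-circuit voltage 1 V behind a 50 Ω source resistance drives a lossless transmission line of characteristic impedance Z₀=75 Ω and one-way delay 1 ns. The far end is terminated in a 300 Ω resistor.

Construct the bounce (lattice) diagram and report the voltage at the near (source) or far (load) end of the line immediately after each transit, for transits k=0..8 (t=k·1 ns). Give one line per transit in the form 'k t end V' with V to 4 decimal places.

0 0 source 0.6000
1 1 load 0.9600
2 2 source 0.8880
3 3 load 0.8448
4 4 source 0.8534
5 5 load 0.8586
6 6 source 0.8576
7 7 load 0.8570
8 8 source 0.8571

Γ_L=0.600000, Γ_S=-0.200000; launch V₁=1·75/125=0.600000
k=0 src: V=0.6000
k=1 load: inc=0.600000, refl=0.600000·0.600000=0.3600; V=0.000000+0.600000+0.360000=0.9600
k=2 src: inc=0.360000, refl=0.360000·-0.200000=-0.0720; V=0.600000+0.360000+-0.072000=0.8880
k=3 load: inc=-0.072000, refl=-0.072000·0.600000=-0.0432; V=0.960000+-0.072000+-0.043200=0.8448
k=4 src: inc=-0.043200, refl=-0.043200·-0.200000=0.0086; V=0.888000+-0.043200+0.008640=0.8534
k=5 load: inc=0.008640, refl=0.008640·0.600000=0.0052; V=0.844800+0.008640+0.005184=0.8586
k=6 src: inc=0.005184, refl=0.005184·-0.200000=-0.0010; V=0.853440+0.005184+-0.001037=0.8576
k=7 load: inc=-0.001037, refl=-0.001037·0.600000=-0.0006; V=0.858624+-0.001037+-0.000622=0.8570
k=8 src: inc=-0.000622, refl=-0.000622·-0.200000=0.0001; V=0.857587+-0.000622+0.000124=0.8571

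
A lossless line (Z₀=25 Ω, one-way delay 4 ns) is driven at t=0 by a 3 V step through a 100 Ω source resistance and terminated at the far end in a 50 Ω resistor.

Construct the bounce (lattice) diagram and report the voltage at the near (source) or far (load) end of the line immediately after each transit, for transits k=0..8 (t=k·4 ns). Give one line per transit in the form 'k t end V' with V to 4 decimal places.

0 0 source 0.6000
1 4 load 0.8000
2 8 source 0.9200
3 12 load 0.9600
4 16 source 0.9840
5 20 load 0.9920
6 24 source 0.9968
7 28 load 0.9984
8 32 source 0.9994

Γ_L=0.333333, Γ_S=0.600000; launch V₁=3·25/125=0.600000
k=0 src: V=0.6000
k=1 load: inc=0.600000, refl=0.600000·0.333333=0.2000; V=0.000000+0.600000+0.200000=0.8000
k=2 src: inc=0.200000, refl=0.200000·0.600000=0.1200; V=0.600000+0.200000+0.120000=0.9200
k=3 load: inc=0.120000, refl=0.120000·0.333333=0.0400; V=0.800000+0.120000+0.040000=0.9600
k=4 src: inc=0.040000, refl=0.040000·0.600000=0.0240; V=0.920000+0.040000+0.024000=0.9840
k=5 load: inc=0.024000, refl=0.024000·0.333333=0.0080; V=0.960000+0.024000+0.008000=0.9920
k=6 src: inc=0.008000, refl=0.008000·0.600000=0.0048; V=0.984000+0.008000+0.004800=0.9968
k=7 load: inc=0.004800, refl=0.004800·0.333333=0.0016; V=0.992000+0.004800+0.001600=0.9984
k=8 src: inc=0.001600, refl=0.001600·0.600000=0.0010; V=0.996800+0.001600+0.000960=0.9994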